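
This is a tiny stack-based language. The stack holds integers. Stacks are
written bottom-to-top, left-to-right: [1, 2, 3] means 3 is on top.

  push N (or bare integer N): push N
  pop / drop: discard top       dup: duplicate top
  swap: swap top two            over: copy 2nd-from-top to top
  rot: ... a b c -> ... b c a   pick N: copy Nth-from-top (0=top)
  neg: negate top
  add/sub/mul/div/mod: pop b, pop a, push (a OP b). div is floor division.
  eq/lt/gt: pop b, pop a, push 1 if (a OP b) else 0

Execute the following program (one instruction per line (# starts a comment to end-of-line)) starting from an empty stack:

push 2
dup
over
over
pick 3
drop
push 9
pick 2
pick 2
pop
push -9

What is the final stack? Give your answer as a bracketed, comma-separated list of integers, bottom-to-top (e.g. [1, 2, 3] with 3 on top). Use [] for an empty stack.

Answer: [2, 2, 2, 2, 9, 2, -9]

Derivation:
After 'push 2': [2]
After 'dup': [2, 2]
After 'over': [2, 2, 2]
After 'over': [2, 2, 2, 2]
After 'pick 3': [2, 2, 2, 2, 2]
After 'drop': [2, 2, 2, 2]
After 'push 9': [2, 2, 2, 2, 9]
After 'pick 2': [2, 2, 2, 2, 9, 2]
After 'pick 2': [2, 2, 2, 2, 9, 2, 2]
After 'pop': [2, 2, 2, 2, 9, 2]
After 'push -9': [2, 2, 2, 2, 9, 2, -9]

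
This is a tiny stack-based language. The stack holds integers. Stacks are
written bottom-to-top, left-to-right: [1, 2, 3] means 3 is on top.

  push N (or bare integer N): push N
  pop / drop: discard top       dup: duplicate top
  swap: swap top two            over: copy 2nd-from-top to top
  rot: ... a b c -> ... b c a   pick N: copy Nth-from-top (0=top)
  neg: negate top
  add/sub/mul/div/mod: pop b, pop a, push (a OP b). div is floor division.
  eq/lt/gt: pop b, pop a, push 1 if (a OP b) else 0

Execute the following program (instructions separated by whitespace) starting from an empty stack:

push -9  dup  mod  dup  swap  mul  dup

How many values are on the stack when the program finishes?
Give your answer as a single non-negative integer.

Answer: 2

Derivation:
After 'push -9': stack = [-9] (depth 1)
After 'dup': stack = [-9, -9] (depth 2)
After 'mod': stack = [0] (depth 1)
After 'dup': stack = [0, 0] (depth 2)
After 'swap': stack = [0, 0] (depth 2)
After 'mul': stack = [0] (depth 1)
After 'dup': stack = [0, 0] (depth 2)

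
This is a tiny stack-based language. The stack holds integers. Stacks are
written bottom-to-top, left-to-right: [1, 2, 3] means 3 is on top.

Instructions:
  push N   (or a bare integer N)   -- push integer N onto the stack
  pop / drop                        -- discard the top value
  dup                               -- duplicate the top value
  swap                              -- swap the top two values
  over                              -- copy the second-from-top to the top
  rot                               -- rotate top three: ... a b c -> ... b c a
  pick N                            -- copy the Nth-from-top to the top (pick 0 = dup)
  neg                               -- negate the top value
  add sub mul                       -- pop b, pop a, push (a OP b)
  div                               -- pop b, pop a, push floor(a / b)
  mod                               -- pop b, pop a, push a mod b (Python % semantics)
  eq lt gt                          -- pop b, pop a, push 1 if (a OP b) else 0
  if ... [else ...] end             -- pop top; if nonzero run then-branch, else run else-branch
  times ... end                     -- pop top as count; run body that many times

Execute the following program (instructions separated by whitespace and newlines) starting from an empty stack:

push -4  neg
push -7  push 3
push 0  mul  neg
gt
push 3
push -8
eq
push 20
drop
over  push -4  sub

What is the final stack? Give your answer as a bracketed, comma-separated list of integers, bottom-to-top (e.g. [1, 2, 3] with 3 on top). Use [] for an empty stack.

Answer: [4, 0, 0, 4]

Derivation:
After 'push -4': [-4]
After 'neg': [4]
After 'push -7': [4, -7]
After 'push 3': [4, -7, 3]
After 'push 0': [4, -7, 3, 0]
After 'mul': [4, -7, 0]
After 'neg': [4, -7, 0]
After 'gt': [4, 0]
After 'push 3': [4, 0, 3]
After 'push -8': [4, 0, 3, -8]
After 'eq': [4, 0, 0]
After 'push 20': [4, 0, 0, 20]
After 'drop': [4, 0, 0]
After 'over': [4, 0, 0, 0]
After 'push -4': [4, 0, 0, 0, -4]
After 'sub': [4, 0, 0, 4]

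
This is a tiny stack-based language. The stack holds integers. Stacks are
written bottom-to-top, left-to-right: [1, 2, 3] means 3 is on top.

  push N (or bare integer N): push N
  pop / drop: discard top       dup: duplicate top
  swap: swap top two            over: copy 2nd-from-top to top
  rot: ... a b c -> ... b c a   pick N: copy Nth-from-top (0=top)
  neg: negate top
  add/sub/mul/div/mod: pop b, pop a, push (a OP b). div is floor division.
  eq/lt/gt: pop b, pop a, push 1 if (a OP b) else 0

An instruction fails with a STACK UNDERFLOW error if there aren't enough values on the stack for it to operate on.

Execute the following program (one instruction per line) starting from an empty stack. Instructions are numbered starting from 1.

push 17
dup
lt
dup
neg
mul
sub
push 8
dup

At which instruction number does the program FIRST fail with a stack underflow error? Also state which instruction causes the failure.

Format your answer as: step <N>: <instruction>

Answer: step 7: sub

Derivation:
Step 1 ('push 17'): stack = [17], depth = 1
Step 2 ('dup'): stack = [17, 17], depth = 2
Step 3 ('lt'): stack = [0], depth = 1
Step 4 ('dup'): stack = [0, 0], depth = 2
Step 5 ('neg'): stack = [0, 0], depth = 2
Step 6 ('mul'): stack = [0], depth = 1
Step 7 ('sub'): needs 2 value(s) but depth is 1 — STACK UNDERFLOW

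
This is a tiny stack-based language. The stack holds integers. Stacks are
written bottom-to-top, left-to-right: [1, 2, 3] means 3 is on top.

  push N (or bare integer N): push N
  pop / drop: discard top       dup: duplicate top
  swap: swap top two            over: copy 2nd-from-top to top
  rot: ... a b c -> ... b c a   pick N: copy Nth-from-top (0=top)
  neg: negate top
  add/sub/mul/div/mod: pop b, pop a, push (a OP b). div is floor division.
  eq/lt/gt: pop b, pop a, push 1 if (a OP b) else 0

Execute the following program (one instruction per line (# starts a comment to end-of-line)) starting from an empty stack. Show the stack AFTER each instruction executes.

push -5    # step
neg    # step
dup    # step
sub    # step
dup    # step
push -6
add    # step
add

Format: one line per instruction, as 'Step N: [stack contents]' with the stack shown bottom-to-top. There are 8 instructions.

Step 1: [-5]
Step 2: [5]
Step 3: [5, 5]
Step 4: [0]
Step 5: [0, 0]
Step 6: [0, 0, -6]
Step 7: [0, -6]
Step 8: [-6]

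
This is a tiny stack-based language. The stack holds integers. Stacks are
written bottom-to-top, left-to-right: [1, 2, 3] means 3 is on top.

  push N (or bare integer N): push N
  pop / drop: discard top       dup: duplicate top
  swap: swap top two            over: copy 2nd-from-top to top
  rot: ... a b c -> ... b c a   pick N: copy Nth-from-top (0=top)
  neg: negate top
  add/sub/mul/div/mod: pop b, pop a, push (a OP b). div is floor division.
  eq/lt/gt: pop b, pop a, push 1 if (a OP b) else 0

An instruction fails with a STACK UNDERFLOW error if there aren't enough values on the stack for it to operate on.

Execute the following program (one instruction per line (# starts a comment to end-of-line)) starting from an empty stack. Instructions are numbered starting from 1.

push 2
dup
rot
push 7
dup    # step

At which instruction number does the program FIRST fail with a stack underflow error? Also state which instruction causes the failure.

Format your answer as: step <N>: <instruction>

Step 1 ('push 2'): stack = [2], depth = 1
Step 2 ('dup'): stack = [2, 2], depth = 2
Step 3 ('rot'): needs 3 value(s) but depth is 2 — STACK UNDERFLOW

Answer: step 3: rot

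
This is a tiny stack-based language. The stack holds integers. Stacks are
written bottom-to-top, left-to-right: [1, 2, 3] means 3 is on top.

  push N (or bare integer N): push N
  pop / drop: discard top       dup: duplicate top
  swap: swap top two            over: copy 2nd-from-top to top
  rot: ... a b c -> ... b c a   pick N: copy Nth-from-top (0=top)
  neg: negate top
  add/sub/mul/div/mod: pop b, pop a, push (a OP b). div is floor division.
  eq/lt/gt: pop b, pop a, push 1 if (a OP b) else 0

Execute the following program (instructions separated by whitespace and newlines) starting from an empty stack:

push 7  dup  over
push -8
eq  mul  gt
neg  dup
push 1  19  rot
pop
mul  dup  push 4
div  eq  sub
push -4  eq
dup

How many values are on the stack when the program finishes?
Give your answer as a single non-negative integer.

Answer: 2

Derivation:
After 'push 7': stack = [7] (depth 1)
After 'dup': stack = [7, 7] (depth 2)
After 'over': stack = [7, 7, 7] (depth 3)
After 'push -8': stack = [7, 7, 7, -8] (depth 4)
After 'eq': stack = [7, 7, 0] (depth 3)
After 'mul': stack = [7, 0] (depth 2)
After 'gt': stack = [1] (depth 1)
After 'neg': stack = [-1] (depth 1)
After 'dup': stack = [-1, -1] (depth 2)
After 'push 1': stack = [-1, -1, 1] (depth 3)
  ...
After 'pop': stack = [-1, 1, 19] (depth 3)
After 'mul': stack = [-1, 19] (depth 2)
After 'dup': stack = [-1, 19, 19] (depth 3)
After 'push 4': stack = [-1, 19, 19, 4] (depth 4)
After 'div': stack = [-1, 19, 4] (depth 3)
After 'eq': stack = [-1, 0] (depth 2)
After 'sub': stack = [-1] (depth 1)
After 'push -4': stack = [-1, -4] (depth 2)
After 'eq': stack = [0] (depth 1)
After 'dup': stack = [0, 0] (depth 2)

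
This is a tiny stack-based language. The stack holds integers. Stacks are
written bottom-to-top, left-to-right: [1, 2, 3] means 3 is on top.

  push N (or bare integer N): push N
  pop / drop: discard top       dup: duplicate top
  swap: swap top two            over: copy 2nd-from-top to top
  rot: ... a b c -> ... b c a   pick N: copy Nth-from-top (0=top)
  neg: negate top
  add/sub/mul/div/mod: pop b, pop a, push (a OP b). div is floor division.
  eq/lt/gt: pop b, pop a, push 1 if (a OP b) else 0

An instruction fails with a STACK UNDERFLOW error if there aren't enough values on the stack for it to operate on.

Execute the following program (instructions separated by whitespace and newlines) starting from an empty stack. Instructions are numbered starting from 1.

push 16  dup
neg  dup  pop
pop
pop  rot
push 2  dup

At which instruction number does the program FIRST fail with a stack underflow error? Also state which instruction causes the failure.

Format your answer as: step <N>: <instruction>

Step 1 ('push 16'): stack = [16], depth = 1
Step 2 ('dup'): stack = [16, 16], depth = 2
Step 3 ('neg'): stack = [16, -16], depth = 2
Step 4 ('dup'): stack = [16, -16, -16], depth = 3
Step 5 ('pop'): stack = [16, -16], depth = 2
Step 6 ('pop'): stack = [16], depth = 1
Step 7 ('pop'): stack = [], depth = 0
Step 8 ('rot'): needs 3 value(s) but depth is 0 — STACK UNDERFLOW

Answer: step 8: rot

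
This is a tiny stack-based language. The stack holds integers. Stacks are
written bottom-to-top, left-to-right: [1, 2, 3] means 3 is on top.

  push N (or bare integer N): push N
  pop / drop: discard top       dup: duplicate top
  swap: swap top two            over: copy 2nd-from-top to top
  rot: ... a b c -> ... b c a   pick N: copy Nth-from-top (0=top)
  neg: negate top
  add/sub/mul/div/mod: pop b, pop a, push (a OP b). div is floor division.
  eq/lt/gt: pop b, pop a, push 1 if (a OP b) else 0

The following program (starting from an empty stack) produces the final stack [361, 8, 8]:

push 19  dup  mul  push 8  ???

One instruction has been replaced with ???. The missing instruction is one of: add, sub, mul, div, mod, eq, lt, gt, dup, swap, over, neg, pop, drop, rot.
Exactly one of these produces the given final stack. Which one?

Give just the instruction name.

Answer: dup

Derivation:
Stack before ???: [361, 8]
Stack after ???:  [361, 8, 8]
The instruction that transforms [361, 8] -> [361, 8, 8] is: dup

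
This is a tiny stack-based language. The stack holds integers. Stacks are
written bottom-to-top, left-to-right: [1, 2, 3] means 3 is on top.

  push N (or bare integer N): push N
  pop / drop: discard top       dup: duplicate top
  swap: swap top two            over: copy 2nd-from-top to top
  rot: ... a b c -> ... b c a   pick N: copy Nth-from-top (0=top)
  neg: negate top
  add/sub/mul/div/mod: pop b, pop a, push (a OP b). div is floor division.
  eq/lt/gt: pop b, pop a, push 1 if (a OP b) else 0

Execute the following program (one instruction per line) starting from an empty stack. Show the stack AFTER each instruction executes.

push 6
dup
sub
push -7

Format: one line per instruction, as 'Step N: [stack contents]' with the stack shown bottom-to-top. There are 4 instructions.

Step 1: [6]
Step 2: [6, 6]
Step 3: [0]
Step 4: [0, -7]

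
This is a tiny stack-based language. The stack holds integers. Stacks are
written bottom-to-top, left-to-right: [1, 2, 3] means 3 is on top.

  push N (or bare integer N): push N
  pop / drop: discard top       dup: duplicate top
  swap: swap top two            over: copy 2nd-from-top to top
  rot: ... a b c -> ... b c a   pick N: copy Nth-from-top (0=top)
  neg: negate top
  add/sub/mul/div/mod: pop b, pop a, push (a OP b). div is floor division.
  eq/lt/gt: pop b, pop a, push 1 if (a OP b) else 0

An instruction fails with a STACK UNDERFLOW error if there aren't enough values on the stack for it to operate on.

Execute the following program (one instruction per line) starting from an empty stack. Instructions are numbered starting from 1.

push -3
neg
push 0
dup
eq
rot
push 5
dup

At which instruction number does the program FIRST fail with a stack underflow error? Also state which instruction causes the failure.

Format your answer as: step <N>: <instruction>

Answer: step 6: rot

Derivation:
Step 1 ('push -3'): stack = [-3], depth = 1
Step 2 ('neg'): stack = [3], depth = 1
Step 3 ('push 0'): stack = [3, 0], depth = 2
Step 4 ('dup'): stack = [3, 0, 0], depth = 3
Step 5 ('eq'): stack = [3, 1], depth = 2
Step 6 ('rot'): needs 3 value(s) but depth is 2 — STACK UNDERFLOW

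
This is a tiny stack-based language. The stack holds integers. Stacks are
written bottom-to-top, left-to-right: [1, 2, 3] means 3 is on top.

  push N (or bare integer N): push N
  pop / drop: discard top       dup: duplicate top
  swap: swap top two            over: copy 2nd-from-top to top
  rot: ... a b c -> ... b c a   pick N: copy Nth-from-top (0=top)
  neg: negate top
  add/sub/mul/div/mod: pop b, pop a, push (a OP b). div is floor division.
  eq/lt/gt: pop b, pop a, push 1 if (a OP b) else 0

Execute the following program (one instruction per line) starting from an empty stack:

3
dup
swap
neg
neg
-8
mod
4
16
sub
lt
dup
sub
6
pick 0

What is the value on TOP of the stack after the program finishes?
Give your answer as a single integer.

Answer: 6

Derivation:
After 'push 3': [3]
After 'dup': [3, 3]
After 'swap': [3, 3]
After 'neg': [3, -3]
After 'neg': [3, 3]
After 'push -8': [3, 3, -8]
After 'mod': [3, -5]
After 'push 4': [3, -5, 4]
After 'push 16': [3, -5, 4, 16]
After 'sub': [3, -5, -12]
After 'lt': [3, 0]
After 'dup': [3, 0, 0]
After 'sub': [3, 0]
After 'push 6': [3, 0, 6]
After 'pick 0': [3, 0, 6, 6]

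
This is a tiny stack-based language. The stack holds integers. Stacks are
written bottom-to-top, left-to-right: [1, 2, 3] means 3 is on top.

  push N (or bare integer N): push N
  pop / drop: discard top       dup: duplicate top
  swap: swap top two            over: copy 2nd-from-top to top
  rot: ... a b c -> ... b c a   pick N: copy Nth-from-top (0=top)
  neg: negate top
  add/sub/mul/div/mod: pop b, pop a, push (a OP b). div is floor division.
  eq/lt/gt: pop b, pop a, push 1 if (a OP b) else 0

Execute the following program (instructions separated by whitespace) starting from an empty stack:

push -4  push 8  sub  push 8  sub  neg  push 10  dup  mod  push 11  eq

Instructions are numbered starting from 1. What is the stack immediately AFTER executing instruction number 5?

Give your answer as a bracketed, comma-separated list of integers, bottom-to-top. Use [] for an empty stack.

Step 1 ('push -4'): [-4]
Step 2 ('push 8'): [-4, 8]
Step 3 ('sub'): [-12]
Step 4 ('push 8'): [-12, 8]
Step 5 ('sub'): [-20]

Answer: [-20]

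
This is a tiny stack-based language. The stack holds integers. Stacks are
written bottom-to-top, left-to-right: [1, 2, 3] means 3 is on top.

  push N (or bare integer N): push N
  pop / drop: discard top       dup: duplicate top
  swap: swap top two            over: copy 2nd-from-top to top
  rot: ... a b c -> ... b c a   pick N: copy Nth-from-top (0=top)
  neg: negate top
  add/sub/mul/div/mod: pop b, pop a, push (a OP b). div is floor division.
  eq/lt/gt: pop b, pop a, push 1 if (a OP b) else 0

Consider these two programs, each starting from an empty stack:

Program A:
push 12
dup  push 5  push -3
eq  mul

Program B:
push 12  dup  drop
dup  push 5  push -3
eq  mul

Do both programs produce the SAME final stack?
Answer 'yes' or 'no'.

Program A trace:
  After 'push 12': [12]
  After 'dup': [12, 12]
  After 'push 5': [12, 12, 5]
  After 'push -3': [12, 12, 5, -3]
  After 'eq': [12, 12, 0]
  After 'mul': [12, 0]
Program A final stack: [12, 0]

Program B trace:
  After 'push 12': [12]
  After 'dup': [12, 12]
  After 'drop': [12]
  After 'dup': [12, 12]
  After 'push 5': [12, 12, 5]
  After 'push -3': [12, 12, 5, -3]
  After 'eq': [12, 12, 0]
  After 'mul': [12, 0]
Program B final stack: [12, 0]
Same: yes

Answer: yes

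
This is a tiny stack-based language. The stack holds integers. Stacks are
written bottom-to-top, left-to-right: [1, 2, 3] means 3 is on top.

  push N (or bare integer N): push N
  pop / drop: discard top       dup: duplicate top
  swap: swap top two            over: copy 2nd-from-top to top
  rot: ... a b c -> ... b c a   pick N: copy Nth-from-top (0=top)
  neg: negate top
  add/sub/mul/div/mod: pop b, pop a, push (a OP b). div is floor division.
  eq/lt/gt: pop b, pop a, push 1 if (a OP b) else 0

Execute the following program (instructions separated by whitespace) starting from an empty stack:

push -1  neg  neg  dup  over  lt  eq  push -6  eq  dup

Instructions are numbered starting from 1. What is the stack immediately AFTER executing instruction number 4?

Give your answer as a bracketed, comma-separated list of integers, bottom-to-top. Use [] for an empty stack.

Answer: [-1, -1]

Derivation:
Step 1 ('push -1'): [-1]
Step 2 ('neg'): [1]
Step 3 ('neg'): [-1]
Step 4 ('dup'): [-1, -1]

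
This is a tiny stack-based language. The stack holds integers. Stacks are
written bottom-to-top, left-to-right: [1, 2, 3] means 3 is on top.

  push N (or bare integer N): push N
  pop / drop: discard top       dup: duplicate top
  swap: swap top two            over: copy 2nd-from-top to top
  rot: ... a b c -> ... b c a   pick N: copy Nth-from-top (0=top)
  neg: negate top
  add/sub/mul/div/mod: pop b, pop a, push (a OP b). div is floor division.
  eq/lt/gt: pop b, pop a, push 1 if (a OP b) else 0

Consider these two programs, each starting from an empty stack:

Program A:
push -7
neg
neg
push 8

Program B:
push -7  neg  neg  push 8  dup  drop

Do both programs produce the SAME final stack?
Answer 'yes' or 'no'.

Program A trace:
  After 'push -7': [-7]
  After 'neg': [7]
  After 'neg': [-7]
  After 'push 8': [-7, 8]
Program A final stack: [-7, 8]

Program B trace:
  After 'push -7': [-7]
  After 'neg': [7]
  After 'neg': [-7]
  After 'push 8': [-7, 8]
  After 'dup': [-7, 8, 8]
  After 'drop': [-7, 8]
Program B final stack: [-7, 8]
Same: yes

Answer: yes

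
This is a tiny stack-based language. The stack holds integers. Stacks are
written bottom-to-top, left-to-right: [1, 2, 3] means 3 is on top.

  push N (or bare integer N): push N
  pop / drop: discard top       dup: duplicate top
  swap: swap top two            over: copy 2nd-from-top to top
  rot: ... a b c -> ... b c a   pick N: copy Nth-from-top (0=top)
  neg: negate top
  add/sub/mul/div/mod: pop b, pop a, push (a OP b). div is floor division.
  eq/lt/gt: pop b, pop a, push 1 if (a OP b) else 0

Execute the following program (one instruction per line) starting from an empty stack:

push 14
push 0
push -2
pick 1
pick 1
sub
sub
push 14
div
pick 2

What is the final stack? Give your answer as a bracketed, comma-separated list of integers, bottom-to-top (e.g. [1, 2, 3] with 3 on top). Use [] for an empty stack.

After 'push 14': [14]
After 'push 0': [14, 0]
After 'push -2': [14, 0, -2]
After 'pick 1': [14, 0, -2, 0]
After 'pick 1': [14, 0, -2, 0, -2]
After 'sub': [14, 0, -2, 2]
After 'sub': [14, 0, -4]
After 'push 14': [14, 0, -4, 14]
After 'div': [14, 0, -1]
After 'pick 2': [14, 0, -1, 14]

Answer: [14, 0, -1, 14]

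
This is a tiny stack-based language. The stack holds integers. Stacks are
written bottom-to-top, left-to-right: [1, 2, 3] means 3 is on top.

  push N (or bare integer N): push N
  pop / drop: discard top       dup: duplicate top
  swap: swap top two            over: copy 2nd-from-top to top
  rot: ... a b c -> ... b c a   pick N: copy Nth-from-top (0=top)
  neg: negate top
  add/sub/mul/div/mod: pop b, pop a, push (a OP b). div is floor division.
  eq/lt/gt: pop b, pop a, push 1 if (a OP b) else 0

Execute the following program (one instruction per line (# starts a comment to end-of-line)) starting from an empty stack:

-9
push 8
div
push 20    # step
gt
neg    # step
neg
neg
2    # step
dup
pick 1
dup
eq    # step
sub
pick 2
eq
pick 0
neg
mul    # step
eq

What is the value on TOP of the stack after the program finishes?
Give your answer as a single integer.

Answer: 0

Derivation:
After 'push -9': [-9]
After 'push 8': [-9, 8]
After 'div': [-2]
After 'push 20': [-2, 20]
After 'gt': [0]
After 'neg': [0]
After 'neg': [0]
After 'neg': [0]
After 'push 2': [0, 2]
After 'dup': [0, 2, 2]
After 'pick 1': [0, 2, 2, 2]
After 'dup': [0, 2, 2, 2, 2]
After 'eq': [0, 2, 2, 1]
After 'sub': [0, 2, 1]
After 'pick 2': [0, 2, 1, 0]
After 'eq': [0, 2, 0]
After 'pick 0': [0, 2, 0, 0]
After 'neg': [0, 2, 0, 0]
After 'mul': [0, 2, 0]
After 'eq': [0, 0]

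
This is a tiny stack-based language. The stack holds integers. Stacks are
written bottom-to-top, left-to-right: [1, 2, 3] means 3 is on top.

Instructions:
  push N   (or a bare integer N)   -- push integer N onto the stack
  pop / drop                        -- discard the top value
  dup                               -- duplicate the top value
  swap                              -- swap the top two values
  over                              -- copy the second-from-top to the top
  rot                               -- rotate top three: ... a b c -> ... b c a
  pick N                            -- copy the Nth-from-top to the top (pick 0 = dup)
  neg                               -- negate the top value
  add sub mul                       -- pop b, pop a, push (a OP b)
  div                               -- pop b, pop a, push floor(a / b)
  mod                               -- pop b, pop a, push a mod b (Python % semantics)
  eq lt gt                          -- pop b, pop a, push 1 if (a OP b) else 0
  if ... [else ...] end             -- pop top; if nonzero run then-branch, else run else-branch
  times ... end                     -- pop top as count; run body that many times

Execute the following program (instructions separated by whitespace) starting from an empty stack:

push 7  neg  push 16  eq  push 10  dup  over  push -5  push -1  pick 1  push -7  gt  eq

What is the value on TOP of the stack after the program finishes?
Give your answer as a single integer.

After 'push 7': [7]
After 'neg': [-7]
After 'push 16': [-7, 16]
After 'eq': [0]
After 'push 10': [0, 10]
After 'dup': [0, 10, 10]
After 'over': [0, 10, 10, 10]
After 'push -5': [0, 10, 10, 10, -5]
After 'push -1': [0, 10, 10, 10, -5, -1]
After 'pick 1': [0, 10, 10, 10, -5, -1, -5]
After 'push -7': [0, 10, 10, 10, -5, -1, -5, -7]
After 'gt': [0, 10, 10, 10, -5, -1, 1]
After 'eq': [0, 10, 10, 10, -5, 0]

Answer: 0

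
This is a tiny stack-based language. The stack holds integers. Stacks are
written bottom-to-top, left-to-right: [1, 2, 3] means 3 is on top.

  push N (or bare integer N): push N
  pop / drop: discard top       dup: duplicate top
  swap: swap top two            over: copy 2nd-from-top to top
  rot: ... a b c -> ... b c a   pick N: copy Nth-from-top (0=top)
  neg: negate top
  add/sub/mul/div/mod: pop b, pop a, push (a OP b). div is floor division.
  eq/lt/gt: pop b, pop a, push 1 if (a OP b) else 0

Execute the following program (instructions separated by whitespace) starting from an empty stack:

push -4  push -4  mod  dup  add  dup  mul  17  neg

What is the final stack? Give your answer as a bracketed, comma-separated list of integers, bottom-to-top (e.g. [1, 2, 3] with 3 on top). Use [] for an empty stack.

Answer: [0, -17]

Derivation:
After 'push -4': [-4]
After 'push -4': [-4, -4]
After 'mod': [0]
After 'dup': [0, 0]
After 'add': [0]
After 'dup': [0, 0]
After 'mul': [0]
After 'push 17': [0, 17]
After 'neg': [0, -17]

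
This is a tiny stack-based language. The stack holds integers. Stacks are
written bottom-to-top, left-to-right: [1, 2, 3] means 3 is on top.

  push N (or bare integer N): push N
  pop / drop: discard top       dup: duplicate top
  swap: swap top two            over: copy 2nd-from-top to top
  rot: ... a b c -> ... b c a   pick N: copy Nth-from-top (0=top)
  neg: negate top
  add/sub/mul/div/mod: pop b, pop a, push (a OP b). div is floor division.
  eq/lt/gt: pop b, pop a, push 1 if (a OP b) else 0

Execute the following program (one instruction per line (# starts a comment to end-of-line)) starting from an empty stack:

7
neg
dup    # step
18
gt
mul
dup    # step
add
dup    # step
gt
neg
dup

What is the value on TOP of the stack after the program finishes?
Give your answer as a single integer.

Answer: 0

Derivation:
After 'push 7': [7]
After 'neg': [-7]
After 'dup': [-7, -7]
After 'push 18': [-7, -7, 18]
After 'gt': [-7, 0]
After 'mul': [0]
After 'dup': [0, 0]
After 'add': [0]
After 'dup': [0, 0]
After 'gt': [0]
After 'neg': [0]
After 'dup': [0, 0]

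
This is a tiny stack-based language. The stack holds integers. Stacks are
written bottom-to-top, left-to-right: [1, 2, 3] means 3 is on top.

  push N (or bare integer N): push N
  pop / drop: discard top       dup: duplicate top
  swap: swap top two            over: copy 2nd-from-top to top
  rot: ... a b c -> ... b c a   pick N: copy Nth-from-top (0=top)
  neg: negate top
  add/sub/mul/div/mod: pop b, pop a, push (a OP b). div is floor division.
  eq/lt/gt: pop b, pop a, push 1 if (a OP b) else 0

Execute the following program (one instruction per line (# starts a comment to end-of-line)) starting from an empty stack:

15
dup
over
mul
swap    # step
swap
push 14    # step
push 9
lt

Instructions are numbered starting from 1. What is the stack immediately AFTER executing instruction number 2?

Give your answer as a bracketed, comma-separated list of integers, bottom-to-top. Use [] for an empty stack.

Step 1 ('15'): [15]
Step 2 ('dup'): [15, 15]

Answer: [15, 15]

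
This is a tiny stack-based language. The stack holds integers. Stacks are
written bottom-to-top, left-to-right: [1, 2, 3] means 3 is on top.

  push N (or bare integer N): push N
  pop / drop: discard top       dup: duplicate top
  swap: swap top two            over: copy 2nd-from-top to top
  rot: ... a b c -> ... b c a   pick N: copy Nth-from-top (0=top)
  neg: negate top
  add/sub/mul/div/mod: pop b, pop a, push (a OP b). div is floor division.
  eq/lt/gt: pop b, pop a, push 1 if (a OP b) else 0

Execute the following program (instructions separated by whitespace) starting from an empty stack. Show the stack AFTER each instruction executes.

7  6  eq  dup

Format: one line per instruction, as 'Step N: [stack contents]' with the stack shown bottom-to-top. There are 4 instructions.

Step 1: [7]
Step 2: [7, 6]
Step 3: [0]
Step 4: [0, 0]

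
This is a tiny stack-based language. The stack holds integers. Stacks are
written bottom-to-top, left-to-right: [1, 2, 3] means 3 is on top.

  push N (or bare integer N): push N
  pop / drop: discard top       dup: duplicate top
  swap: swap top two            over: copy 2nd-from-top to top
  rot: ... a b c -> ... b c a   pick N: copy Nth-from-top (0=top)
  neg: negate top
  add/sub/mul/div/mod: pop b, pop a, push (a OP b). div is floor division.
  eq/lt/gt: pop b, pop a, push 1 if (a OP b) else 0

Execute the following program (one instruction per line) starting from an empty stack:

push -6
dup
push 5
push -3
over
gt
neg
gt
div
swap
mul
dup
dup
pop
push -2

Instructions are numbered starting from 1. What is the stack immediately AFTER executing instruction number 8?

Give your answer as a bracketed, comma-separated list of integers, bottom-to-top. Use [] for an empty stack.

Step 1 ('push -6'): [-6]
Step 2 ('dup'): [-6, -6]
Step 3 ('push 5'): [-6, -6, 5]
Step 4 ('push -3'): [-6, -6, 5, -3]
Step 5 ('over'): [-6, -6, 5, -3, 5]
Step 6 ('gt'): [-6, -6, 5, 0]
Step 7 ('neg'): [-6, -6, 5, 0]
Step 8 ('gt'): [-6, -6, 1]

Answer: [-6, -6, 1]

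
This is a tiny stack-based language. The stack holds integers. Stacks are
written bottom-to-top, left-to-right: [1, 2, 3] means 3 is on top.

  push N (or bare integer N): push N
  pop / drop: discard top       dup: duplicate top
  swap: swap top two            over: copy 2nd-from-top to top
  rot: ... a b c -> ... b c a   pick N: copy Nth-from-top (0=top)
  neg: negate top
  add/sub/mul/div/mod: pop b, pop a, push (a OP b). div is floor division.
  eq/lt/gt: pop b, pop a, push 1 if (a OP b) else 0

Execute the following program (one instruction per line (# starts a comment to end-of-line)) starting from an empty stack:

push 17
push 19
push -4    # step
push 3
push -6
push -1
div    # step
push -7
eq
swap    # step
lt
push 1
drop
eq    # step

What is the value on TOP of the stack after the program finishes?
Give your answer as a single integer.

After 'push 17': [17]
After 'push 19': [17, 19]
After 'push -4': [17, 19, -4]
After 'push 3': [17, 19, -4, 3]
After 'push -6': [17, 19, -4, 3, -6]
After 'push -1': [17, 19, -4, 3, -6, -1]
After 'div': [17, 19, -4, 3, 6]
After 'push -7': [17, 19, -4, 3, 6, -7]
After 'eq': [17, 19, -4, 3, 0]
After 'swap': [17, 19, -4, 0, 3]
After 'lt': [17, 19, -4, 1]
After 'push 1': [17, 19, -4, 1, 1]
After 'drop': [17, 19, -4, 1]
After 'eq': [17, 19, 0]

Answer: 0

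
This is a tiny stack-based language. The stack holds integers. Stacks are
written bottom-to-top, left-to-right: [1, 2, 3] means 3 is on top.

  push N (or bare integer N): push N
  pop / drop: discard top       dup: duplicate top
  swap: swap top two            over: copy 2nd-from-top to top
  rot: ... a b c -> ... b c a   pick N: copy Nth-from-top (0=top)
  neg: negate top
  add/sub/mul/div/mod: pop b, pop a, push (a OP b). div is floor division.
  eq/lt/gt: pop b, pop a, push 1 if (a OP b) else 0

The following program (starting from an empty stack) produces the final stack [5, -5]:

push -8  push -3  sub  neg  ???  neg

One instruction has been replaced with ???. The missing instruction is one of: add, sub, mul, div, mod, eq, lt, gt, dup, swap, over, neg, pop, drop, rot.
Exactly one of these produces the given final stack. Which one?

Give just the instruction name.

Stack before ???: [5]
Stack after ???:  [5, 5]
The instruction that transforms [5] -> [5, 5] is: dup

Answer: dup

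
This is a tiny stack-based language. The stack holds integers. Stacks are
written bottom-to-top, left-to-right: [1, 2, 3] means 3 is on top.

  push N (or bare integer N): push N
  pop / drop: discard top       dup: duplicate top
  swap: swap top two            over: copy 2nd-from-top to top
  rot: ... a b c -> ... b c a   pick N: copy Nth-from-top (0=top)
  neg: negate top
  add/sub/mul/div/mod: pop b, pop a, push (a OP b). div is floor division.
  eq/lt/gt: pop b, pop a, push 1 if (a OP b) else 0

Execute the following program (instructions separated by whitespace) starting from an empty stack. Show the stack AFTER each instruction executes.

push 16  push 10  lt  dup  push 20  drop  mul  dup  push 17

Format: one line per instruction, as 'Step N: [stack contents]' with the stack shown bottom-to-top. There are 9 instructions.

Step 1: [16]
Step 2: [16, 10]
Step 3: [0]
Step 4: [0, 0]
Step 5: [0, 0, 20]
Step 6: [0, 0]
Step 7: [0]
Step 8: [0, 0]
Step 9: [0, 0, 17]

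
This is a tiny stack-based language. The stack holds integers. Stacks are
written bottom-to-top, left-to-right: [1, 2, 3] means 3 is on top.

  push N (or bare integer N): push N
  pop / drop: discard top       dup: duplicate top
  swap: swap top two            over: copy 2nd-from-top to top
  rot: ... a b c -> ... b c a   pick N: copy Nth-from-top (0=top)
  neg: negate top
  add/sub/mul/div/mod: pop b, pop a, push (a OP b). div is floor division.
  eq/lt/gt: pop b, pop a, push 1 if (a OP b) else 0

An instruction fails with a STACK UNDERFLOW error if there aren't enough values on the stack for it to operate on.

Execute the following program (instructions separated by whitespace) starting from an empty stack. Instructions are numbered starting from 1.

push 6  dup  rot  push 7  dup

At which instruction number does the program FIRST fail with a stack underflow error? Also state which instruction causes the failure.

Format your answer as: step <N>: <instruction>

Answer: step 3: rot

Derivation:
Step 1 ('push 6'): stack = [6], depth = 1
Step 2 ('dup'): stack = [6, 6], depth = 2
Step 3 ('rot'): needs 3 value(s) but depth is 2 — STACK UNDERFLOW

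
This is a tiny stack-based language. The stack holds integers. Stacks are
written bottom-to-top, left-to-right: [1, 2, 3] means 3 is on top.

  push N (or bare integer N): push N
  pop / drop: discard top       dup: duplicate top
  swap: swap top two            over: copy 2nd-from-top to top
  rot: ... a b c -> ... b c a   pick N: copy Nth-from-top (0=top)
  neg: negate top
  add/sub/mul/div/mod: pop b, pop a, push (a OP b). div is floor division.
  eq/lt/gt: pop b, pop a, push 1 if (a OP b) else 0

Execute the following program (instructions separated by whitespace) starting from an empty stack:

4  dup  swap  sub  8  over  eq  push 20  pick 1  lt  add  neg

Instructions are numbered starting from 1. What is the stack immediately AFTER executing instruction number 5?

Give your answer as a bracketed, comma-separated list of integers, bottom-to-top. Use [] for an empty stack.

Answer: [0, 8]

Derivation:
Step 1 ('4'): [4]
Step 2 ('dup'): [4, 4]
Step 3 ('swap'): [4, 4]
Step 4 ('sub'): [0]
Step 5 ('8'): [0, 8]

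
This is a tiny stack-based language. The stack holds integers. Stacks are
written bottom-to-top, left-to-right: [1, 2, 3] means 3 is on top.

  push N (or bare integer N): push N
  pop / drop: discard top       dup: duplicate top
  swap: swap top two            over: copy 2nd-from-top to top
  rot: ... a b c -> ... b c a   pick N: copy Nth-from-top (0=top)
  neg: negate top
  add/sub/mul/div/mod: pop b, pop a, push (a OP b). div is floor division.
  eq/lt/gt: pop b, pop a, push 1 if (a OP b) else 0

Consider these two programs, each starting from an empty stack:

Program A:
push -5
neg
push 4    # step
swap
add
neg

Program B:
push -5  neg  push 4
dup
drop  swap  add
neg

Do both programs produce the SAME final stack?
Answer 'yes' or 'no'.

Answer: yes

Derivation:
Program A trace:
  After 'push -5': [-5]
  After 'neg': [5]
  After 'push 4': [5, 4]
  After 'swap': [4, 5]
  After 'add': [9]
  After 'neg': [-9]
Program A final stack: [-9]

Program B trace:
  After 'push -5': [-5]
  After 'neg': [5]
  After 'push 4': [5, 4]
  After 'dup': [5, 4, 4]
  After 'drop': [5, 4]
  After 'swap': [4, 5]
  After 'add': [9]
  After 'neg': [-9]
Program B final stack: [-9]
Same: yes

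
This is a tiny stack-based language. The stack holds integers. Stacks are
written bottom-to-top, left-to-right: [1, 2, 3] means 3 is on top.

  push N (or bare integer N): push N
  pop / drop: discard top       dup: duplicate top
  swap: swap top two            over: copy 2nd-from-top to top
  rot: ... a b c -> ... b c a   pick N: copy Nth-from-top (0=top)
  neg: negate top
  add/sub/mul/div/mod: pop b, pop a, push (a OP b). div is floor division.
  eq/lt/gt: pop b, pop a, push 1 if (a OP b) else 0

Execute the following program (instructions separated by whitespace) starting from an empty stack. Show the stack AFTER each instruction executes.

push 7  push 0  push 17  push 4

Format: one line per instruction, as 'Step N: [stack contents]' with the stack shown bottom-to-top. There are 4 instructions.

Step 1: [7]
Step 2: [7, 0]
Step 3: [7, 0, 17]
Step 4: [7, 0, 17, 4]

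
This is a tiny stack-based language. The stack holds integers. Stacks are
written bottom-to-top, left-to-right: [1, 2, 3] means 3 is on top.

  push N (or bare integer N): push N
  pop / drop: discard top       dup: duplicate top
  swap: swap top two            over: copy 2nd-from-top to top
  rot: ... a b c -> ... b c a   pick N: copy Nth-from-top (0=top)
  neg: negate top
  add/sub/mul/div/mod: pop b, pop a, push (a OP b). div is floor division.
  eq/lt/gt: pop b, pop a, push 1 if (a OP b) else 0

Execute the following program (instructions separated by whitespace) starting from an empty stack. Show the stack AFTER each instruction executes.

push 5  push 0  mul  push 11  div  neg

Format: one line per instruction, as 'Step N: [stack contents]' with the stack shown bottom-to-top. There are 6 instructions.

Step 1: [5]
Step 2: [5, 0]
Step 3: [0]
Step 4: [0, 11]
Step 5: [0]
Step 6: [0]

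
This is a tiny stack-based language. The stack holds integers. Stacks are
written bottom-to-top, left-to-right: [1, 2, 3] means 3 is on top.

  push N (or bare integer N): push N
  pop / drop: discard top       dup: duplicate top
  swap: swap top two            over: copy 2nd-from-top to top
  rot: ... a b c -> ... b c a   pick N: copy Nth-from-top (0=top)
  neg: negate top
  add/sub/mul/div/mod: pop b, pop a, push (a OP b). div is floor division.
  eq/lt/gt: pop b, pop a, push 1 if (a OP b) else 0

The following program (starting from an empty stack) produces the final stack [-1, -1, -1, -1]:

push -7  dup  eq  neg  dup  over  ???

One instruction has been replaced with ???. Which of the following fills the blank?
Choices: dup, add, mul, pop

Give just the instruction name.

Answer: dup

Derivation:
Stack before ???: [-1, -1, -1]
Stack after ???:  [-1, -1, -1, -1]
Checking each choice:
  dup: MATCH
  add: produces [-1, -2]
  mul: produces [-1, 1]
  pop: produces [-1, -1]


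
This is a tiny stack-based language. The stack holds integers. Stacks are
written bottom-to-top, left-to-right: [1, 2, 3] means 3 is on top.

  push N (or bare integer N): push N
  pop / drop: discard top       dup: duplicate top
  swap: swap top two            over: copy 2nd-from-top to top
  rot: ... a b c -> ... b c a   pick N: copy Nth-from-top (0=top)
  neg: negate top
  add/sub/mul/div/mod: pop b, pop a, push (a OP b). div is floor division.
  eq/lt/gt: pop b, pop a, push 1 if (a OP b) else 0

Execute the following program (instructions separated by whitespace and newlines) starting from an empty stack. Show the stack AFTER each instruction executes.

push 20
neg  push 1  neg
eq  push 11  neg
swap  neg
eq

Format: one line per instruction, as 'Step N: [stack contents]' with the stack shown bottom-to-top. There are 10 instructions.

Step 1: [20]
Step 2: [-20]
Step 3: [-20, 1]
Step 4: [-20, -1]
Step 5: [0]
Step 6: [0, 11]
Step 7: [0, -11]
Step 8: [-11, 0]
Step 9: [-11, 0]
Step 10: [0]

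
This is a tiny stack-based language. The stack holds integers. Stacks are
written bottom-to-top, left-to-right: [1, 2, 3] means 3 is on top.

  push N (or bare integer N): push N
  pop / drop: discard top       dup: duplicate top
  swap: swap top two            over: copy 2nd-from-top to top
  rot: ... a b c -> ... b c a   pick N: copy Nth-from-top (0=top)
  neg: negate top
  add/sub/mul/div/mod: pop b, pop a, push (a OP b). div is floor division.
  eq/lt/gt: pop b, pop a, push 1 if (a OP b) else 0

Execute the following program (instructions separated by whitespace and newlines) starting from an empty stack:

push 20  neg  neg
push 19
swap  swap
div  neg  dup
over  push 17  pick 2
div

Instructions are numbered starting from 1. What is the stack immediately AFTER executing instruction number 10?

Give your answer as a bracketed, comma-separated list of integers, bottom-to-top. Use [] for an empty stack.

Answer: [-1, -1, -1]

Derivation:
Step 1 ('push 20'): [20]
Step 2 ('neg'): [-20]
Step 3 ('neg'): [20]
Step 4 ('push 19'): [20, 19]
Step 5 ('swap'): [19, 20]
Step 6 ('swap'): [20, 19]
Step 7 ('div'): [1]
Step 8 ('neg'): [-1]
Step 9 ('dup'): [-1, -1]
Step 10 ('over'): [-1, -1, -1]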